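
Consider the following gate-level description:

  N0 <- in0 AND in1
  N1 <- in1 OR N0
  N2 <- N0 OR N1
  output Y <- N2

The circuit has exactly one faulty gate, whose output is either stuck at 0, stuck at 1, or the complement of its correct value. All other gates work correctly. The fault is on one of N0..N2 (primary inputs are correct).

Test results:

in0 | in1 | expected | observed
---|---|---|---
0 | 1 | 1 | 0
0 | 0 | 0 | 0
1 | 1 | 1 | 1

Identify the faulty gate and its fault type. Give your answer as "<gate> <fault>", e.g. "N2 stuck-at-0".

Fault-free values for test 1 (in0=0, in1=1): N0=0, N1=1, N2=1, giving Y=1. Observed 0.
Test 1: faults giving observed 0 are {N1 stuck-at-0, N1 inverted output, N2 stuck-at-0, N2 inverted output}.
Test 2 (in0=0, in1=0): fault-free N0=0, N1=0, N2=0 → 0; observed 0. Eliminates N1 inverted output, N2 inverted output.
Test 3 (in0=1, in1=1): fault-free N0=1, N1=1, N2=1 → 1; observed 1. Eliminates N2 stuck-at-0.
Only N1 stuck-at-0 is consistent with every test.

N1 stuck-at-0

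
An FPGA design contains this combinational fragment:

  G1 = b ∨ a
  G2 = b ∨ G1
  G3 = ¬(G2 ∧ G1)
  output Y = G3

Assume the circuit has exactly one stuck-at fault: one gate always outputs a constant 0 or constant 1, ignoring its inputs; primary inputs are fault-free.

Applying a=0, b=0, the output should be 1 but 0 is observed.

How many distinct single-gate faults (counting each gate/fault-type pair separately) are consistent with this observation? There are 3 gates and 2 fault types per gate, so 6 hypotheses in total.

2

Fault-free: G1=0, G2=0, G3=1 → 1. Observed 0.
  G1 stuck-at-0: output 1 ✗
  G1 stuck-at-1: output 0 ✓
  G2 stuck-at-0: output 1 ✗
  G2 stuck-at-1: output 1 ✗
  G3 stuck-at-0: output 0 ✓
  G3 stuck-at-1: output 1 ✗
Consistent faults: {G1 stuck-at-1, G3 stuck-at-0} — 2 in all.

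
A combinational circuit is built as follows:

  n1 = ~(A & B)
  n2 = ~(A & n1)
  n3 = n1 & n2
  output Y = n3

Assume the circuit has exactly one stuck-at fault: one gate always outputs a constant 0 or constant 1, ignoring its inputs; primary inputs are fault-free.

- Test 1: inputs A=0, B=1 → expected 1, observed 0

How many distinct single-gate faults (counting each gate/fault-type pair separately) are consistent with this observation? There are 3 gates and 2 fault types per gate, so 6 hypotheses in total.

3

Fault-free: n1=1, n2=1, n3=1 → 1. Observed 0.
  n1 stuck-at-0: output 0 ✓
  n1 stuck-at-1: output 1 ✗
  n2 stuck-at-0: output 0 ✓
  n2 stuck-at-1: output 1 ✗
  n3 stuck-at-0: output 0 ✓
  n3 stuck-at-1: output 1 ✗
Consistent faults: {n1 stuck-at-0, n2 stuck-at-0, n3 stuck-at-0} — 3 in all.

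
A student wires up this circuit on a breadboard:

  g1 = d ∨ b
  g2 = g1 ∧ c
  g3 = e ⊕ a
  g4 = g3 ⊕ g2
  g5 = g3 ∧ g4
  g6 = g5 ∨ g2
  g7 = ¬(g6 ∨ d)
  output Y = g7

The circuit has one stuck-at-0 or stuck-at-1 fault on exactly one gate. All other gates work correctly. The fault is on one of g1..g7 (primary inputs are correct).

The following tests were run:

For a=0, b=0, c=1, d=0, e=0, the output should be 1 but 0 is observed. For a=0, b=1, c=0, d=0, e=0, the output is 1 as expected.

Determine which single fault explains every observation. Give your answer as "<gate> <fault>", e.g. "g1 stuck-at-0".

g1 stuck-at-1

Fault-free values for test 1 (a=0, b=0, c=1, d=0, e=0): g1=0, g2=0, g3=0, g4=0, g5=0, g6=0, g7=1, giving Y=1. Observed 0.
Test 1: faults giving observed 0 are {g1 stuck-at-1, g2 stuck-at-1, g3 stuck-at-1, g5 stuck-at-1, g6 stuck-at-1, g7 stuck-at-0}.
Test 2 (a=0, b=1, c=0, d=0, e=0): fault-free g1=1, g2=0, g3=0, g4=0, g5=0, g6=0, g7=1 → 1; observed 1. Eliminates g2 stuck-at-1, g3 stuck-at-1, g5 stuck-at-1, g6 stuck-at-1, g7 stuck-at-0.
Only g1 stuck-at-1 is consistent with every test.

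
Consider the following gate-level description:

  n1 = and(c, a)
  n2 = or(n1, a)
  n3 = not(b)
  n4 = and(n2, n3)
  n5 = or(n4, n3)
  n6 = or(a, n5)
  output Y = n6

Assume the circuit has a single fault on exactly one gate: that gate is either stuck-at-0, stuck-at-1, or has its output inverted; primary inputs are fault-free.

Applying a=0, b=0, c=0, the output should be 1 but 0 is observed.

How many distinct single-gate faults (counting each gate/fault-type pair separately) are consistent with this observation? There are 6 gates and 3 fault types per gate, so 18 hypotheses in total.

6

Fault-free: n1=0, n2=0, n3=1, n4=0, n5=1, n6=1 → 1. Observed 0.
  n1: none of the 3 fault types match ✗
  n2: none of the 3 fault types match ✗
  n3: stuck-at-0, inverted output ✓; others ✗
  n4: none of the 3 fault types match ✗
  n5: stuck-at-0, inverted output ✓; others ✗
  n6: stuck-at-0, inverted output ✓; others ✗
Consistent faults: {n3 stuck-at-0, n3 inverted output, n5 stuck-at-0, n5 inverted output, n6 stuck-at-0, n6 inverted output} — 6 in all.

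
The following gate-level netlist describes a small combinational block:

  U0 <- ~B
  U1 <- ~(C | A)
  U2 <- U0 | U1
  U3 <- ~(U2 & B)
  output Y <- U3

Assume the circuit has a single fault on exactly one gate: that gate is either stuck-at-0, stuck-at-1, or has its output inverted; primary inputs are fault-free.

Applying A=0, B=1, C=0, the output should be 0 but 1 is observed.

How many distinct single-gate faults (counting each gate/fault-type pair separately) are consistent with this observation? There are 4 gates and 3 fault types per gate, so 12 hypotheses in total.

6

Fault-free: U0=0, U1=1, U2=1, U3=0 → 0. Observed 1.
  U0 stuck-at-0: output 0 ✗
  U0 stuck-at-1: output 0 ✗
  U0 inverted output: output 0 ✗
  U1 stuck-at-0: output 1 ✓
  U1 stuck-at-1: output 0 ✗
  U1 inverted output: output 1 ✓
  U2 stuck-at-0: output 1 ✓
  U2 stuck-at-1: output 0 ✗
  U2 inverted output: output 1 ✓
  U3 stuck-at-0: output 0 ✗
  U3 stuck-at-1: output 1 ✓
  U3 inverted output: output 1 ✓
Consistent faults: {U1 stuck-at-0, U1 inverted output, U2 stuck-at-0, U2 inverted output, U3 stuck-at-1, U3 inverted output} — 6 in all.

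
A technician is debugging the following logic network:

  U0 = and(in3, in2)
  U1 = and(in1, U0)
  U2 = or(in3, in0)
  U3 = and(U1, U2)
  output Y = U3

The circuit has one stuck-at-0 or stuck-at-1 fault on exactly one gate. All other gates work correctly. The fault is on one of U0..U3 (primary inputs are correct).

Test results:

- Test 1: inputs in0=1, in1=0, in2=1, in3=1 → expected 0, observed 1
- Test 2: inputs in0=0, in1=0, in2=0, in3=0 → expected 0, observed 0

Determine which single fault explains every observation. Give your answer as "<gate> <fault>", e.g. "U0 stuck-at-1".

Fault-free values for test 1 (in0=1, in1=0, in2=1, in3=1): U0=1, U1=0, U2=1, U3=0, giving Y=0. Observed 1.
Test 1: faults giving observed 1 are {U1 stuck-at-1, U3 stuck-at-1}.
Test 2 (in0=0, in1=0, in2=0, in3=0): fault-free U0=0, U1=0, U2=0, U3=0 → 0; observed 0. Eliminates U3 stuck-at-1.
Only U1 stuck-at-1 is consistent with every test.

U1 stuck-at-1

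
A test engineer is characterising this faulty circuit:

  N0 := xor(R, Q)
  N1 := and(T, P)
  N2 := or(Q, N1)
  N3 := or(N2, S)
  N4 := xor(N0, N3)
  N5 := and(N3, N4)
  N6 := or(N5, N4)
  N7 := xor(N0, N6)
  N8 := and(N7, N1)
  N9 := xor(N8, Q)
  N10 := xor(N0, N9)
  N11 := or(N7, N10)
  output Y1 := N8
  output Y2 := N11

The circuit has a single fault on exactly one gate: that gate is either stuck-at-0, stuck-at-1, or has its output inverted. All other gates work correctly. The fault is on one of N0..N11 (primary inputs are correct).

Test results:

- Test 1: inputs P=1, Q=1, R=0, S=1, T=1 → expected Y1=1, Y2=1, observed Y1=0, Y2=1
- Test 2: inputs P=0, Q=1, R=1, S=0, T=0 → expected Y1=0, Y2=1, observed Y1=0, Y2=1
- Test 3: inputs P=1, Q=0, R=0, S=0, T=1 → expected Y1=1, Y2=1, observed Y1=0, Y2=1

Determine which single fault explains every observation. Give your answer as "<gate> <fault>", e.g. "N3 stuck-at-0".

N8 stuck-at-0

Fault-free values for test 1 (P=1, Q=1, R=0, S=1, T=1): N0=1, N1=1, N2=1, N3=1, N4=0, N5=0, N6=0, N7=1, N8=1, N9=0, N10=1, N11=1, giving Y1=1, Y2=1. Observed Y1=0, Y2=1.
Test 1: faults giving observed Y1=0, Y2=1 are {N1 stuck-at-0, N1 inverted output, N8 stuck-at-0, N8 inverted output}.
Test 2 (P=0, Q=1, R=1, S=0, T=0): fault-free N0=0, N1=0, N2=1, N3=1, N4=1, N5=1, N6=1, N7=1, N8=0, N9=1, N10=1, N11=1 → Y1=0, Y2=1; observed Y1=0, Y2=1. Eliminates N1 inverted output, N8 inverted output.
Test 3 (P=1, Q=0, R=0, S=0, T=1): fault-free N0=0, N1=1, N2=1, N3=1, N4=1, N5=1, N6=1, N7=1, N8=1, N9=1, N10=1, N11=1 → Y1=1, Y2=1; observed Y1=0, Y2=1. Eliminates N1 stuck-at-0.
Only N8 stuck-at-0 is consistent with every test.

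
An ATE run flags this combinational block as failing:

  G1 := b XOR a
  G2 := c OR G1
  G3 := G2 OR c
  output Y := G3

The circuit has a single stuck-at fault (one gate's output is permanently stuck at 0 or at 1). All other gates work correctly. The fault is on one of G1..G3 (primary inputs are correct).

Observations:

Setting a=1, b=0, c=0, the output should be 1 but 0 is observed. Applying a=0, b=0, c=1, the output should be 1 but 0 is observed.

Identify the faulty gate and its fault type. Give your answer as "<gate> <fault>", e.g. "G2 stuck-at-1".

Fault-free values for test 1 (a=1, b=0, c=0): G1=1, G2=1, G3=1, giving Y=1. Observed 0.
Test 1: faults giving observed 0 are {G1 stuck-at-0, G2 stuck-at-0, G3 stuck-at-0}.
Test 2 (a=0, b=0, c=1): fault-free G1=0, G2=1, G3=1 → 1; observed 0. Eliminates G1 stuck-at-0, G2 stuck-at-0.
Only G3 stuck-at-0 is consistent with every test.

G3 stuck-at-0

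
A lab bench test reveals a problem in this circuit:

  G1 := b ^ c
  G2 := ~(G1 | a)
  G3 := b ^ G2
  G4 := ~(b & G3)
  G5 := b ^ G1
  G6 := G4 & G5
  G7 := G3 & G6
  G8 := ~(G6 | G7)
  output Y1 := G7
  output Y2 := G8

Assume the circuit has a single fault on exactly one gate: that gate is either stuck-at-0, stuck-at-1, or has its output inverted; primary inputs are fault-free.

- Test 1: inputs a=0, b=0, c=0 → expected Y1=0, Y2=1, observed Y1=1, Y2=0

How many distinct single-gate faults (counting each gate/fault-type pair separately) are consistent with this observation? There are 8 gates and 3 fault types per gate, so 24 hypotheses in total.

6

Fault-free: G1=0, G2=1, G3=1, G4=1, G5=0, G6=0, G7=0, G8=1 → Y1=0, Y2=1. Observed Y1=1, Y2=0.
  G1: none of the 3 fault types match ✗
  G2: none of the 3 fault types match ✗
  G3: none of the 3 fault types match ✗
  G4: none of the 3 fault types match ✗
  G5: stuck-at-1, inverted output ✓; others ✗
  G6: stuck-at-1, inverted output ✓; others ✗
  G7: stuck-at-1, inverted output ✓; others ✗
  G8: none of the 3 fault types match ✗
Consistent faults: {G5 stuck-at-1, G5 inverted output, G6 stuck-at-1, G6 inverted output, G7 stuck-at-1, G7 inverted output} — 6 in all.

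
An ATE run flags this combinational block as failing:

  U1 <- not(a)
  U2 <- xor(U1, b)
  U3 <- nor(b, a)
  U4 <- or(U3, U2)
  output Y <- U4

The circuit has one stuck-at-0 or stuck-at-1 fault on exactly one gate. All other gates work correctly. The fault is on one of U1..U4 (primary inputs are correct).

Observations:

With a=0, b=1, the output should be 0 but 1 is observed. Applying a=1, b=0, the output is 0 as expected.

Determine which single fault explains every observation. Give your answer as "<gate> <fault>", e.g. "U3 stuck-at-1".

Fault-free values for test 1 (a=0, b=1): U1=1, U2=0, U3=0, U4=0, giving Y=0. Observed 1.
Test 1: faults giving observed 1 are {U1 stuck-at-0, U2 stuck-at-1, U3 stuck-at-1, U4 stuck-at-1}.
Test 2 (a=1, b=0): fault-free U1=0, U2=0, U3=0, U4=0 → 0; observed 0. Eliminates U2 stuck-at-1, U3 stuck-at-1, U4 stuck-at-1.
Only U1 stuck-at-0 is consistent with every test.

U1 stuck-at-0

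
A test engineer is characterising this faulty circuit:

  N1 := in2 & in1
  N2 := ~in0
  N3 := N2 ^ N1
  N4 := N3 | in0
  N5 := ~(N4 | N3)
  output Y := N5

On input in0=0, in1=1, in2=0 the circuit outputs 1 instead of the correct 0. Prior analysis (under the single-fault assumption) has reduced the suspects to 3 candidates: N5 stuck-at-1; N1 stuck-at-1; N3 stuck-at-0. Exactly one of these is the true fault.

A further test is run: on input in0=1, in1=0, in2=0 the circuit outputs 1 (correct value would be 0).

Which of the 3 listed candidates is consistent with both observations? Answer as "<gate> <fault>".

N5 stuck-at-1

Evaluate each candidate on input in0=1, in1=0, in2=0:
  N5 stuck-at-1: N1=0, N2=0, N3=0, N4=1, N5=1 [stuck-at-1] → 1 — matches
  N1 stuck-at-1: N1=1 [stuck-at-1], N2=0, N3=1, N4=1, N5=0 → 0 — eliminated
  N3 stuck-at-0: N1=0, N2=0, N3=0 [stuck-at-0], N4=1, N5=0 → 0 — eliminated
Only N5 stuck-at-1 reproduces the observed 1.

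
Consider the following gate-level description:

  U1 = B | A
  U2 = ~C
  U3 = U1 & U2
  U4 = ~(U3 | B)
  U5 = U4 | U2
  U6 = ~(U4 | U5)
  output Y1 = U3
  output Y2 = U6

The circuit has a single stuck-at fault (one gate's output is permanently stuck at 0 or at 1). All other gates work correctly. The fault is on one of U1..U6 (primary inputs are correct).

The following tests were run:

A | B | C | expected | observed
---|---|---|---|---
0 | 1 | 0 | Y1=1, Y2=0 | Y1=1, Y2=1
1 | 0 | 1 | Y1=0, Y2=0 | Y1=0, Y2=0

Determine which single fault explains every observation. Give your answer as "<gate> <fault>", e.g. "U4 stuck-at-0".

U5 stuck-at-0

Fault-free values for test 1 (A=0, B=1, C=0): U1=1, U2=1, U3=1, U4=0, U5=1, U6=0, giving Y1=1, Y2=0. Observed Y1=1, Y2=1.
Test 1: faults giving observed Y1=1, Y2=1 are {U5 stuck-at-0, U6 stuck-at-1}.
Test 2 (A=1, B=0, C=1): fault-free U1=1, U2=0, U3=0, U4=1, U5=1, U6=0 → Y1=0, Y2=0; observed Y1=0, Y2=0. Eliminates U6 stuck-at-1.
Only U5 stuck-at-0 is consistent with every test.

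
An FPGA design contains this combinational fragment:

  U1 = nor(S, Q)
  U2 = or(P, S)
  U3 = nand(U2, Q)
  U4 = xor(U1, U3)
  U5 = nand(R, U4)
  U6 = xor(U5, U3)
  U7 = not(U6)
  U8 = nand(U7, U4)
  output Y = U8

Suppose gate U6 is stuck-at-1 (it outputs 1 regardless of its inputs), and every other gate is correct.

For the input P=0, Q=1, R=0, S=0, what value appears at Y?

Propagate with U6 forced: U1=0, U2=0, U3=1, U4=1, U5=1, U6=1 [stuck-at-1], U7=0, U8=1.
So Y = 1. (Without the fault it would be 0.)

1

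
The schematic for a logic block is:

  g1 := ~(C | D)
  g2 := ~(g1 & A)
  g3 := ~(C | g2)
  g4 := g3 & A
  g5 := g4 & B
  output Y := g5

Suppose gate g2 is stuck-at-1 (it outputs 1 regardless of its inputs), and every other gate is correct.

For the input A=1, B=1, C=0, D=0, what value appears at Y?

0

Propagate with g2 forced: g1=1, g2=1 [stuck-at-1], g3=0, g4=0, g5=0.
So Y = 0. (Without the fault it would be 1.)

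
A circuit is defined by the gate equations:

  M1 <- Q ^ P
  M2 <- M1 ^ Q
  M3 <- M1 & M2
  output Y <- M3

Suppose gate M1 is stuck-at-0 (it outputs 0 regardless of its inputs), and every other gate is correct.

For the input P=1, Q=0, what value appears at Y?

0

Propagate with M1 forced: M1=0 [stuck-at-0], M2=0, M3=0.
So Y = 0. (Without the fault it would be 1.)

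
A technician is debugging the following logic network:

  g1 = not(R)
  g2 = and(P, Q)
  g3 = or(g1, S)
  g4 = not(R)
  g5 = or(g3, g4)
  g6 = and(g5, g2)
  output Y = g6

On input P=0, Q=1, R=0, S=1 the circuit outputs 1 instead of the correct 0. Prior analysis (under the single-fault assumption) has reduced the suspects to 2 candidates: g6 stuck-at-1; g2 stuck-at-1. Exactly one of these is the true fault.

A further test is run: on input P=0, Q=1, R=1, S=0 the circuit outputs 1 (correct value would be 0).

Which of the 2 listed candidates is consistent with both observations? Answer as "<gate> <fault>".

g6 stuck-at-1

Evaluate each candidate on input P=0, Q=1, R=1, S=0:
  g6 stuck-at-1: g1=0, g2=0, g3=0, g4=0, g5=0, g6=1 [stuck-at-1] → 1 — matches
  g2 stuck-at-1: g1=0, g2=1 [stuck-at-1], g3=0, g4=0, g5=0, g6=0 → 0 — eliminated
Only g6 stuck-at-1 reproduces the observed 1.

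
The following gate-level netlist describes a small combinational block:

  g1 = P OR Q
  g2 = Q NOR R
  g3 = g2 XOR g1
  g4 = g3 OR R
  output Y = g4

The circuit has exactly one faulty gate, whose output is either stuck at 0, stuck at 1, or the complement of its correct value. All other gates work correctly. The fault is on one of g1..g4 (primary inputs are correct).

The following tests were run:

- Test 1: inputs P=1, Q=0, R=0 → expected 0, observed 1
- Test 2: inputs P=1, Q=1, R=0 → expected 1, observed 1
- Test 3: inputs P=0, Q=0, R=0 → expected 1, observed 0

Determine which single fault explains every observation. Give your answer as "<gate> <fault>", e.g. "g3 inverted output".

g2 stuck-at-0

Fault-free values for test 1 (P=1, Q=0, R=0): g1=1, g2=1, g3=0, g4=0, giving Y=0. Observed 1.
Test 1: faults giving observed 1 are {g1 stuck-at-0, g1 inverted output, g2 stuck-at-0, g2 inverted output, g3 stuck-at-1, g3 inverted output, g4 stuck-at-1, g4 inverted output}.
Test 2 (P=1, Q=1, R=0): fault-free g1=1, g2=0, g3=1, g4=1 → 1; observed 1. Eliminates g1 stuck-at-0, g1 inverted output, g2 inverted output, g3 inverted output, g4 inverted output.
Test 3 (P=0, Q=0, R=0): fault-free g1=0, g2=1, g3=1, g4=1 → 1; observed 0. Eliminates g3 stuck-at-1, g4 stuck-at-1.
Only g2 stuck-at-0 is consistent with every test.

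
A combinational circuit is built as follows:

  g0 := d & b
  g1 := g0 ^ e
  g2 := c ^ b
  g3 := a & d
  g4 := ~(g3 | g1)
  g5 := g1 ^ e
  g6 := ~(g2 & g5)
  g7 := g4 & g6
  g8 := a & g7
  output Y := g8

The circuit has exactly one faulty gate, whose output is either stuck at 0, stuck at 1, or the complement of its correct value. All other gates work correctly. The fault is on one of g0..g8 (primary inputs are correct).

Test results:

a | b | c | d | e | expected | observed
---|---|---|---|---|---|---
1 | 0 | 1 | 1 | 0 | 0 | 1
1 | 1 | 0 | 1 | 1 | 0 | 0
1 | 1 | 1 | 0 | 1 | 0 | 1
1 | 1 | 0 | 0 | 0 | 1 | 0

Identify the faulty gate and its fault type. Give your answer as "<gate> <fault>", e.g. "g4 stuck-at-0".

Fault-free values for test 1 (a=1, b=0, c=1, d=1, e=0): g0=0, g1=0, g2=1, g3=1, g4=0, g5=0, g6=1, g7=0, g8=0, giving Y=0. Observed 1.
Test 1: faults giving observed 1 are {g3 stuck-at-0, g3 inverted output, g4 stuck-at-1, g4 inverted output, g7 stuck-at-1, g7 inverted output, g8 stuck-at-1, g8 inverted output}.
Test 2 (a=1, b=1, c=0, d=1, e=1): fault-free g0=1, g1=0, g2=1, g3=1, g4=0, g5=1, g6=0, g7=0, g8=0 → 0; observed 0. Eliminates g7 stuck-at-1, g7 inverted output, g8 stuck-at-1, g8 inverted output.
Test 3 (a=1, b=1, c=1, d=0, e=1): fault-free g0=0, g1=1, g2=0, g3=0, g4=0, g5=0, g6=1, g7=0, g8=0 → 0; observed 1. Eliminates g3 stuck-at-0, g3 inverted output.
Test 4 (a=1, b=1, c=0, d=0, e=0): fault-free g0=0, g1=0, g2=1, g3=0, g4=1, g5=0, g6=1, g7=1, g8=1 → 1; observed 0. Eliminates g4 stuck-at-1.
Only g4 inverted output is consistent with every test.

g4 inverted output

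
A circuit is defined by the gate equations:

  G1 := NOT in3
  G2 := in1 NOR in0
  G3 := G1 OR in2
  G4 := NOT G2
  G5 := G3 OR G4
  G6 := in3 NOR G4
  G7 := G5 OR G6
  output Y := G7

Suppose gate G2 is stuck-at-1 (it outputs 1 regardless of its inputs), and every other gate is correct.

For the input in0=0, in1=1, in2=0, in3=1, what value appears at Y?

0

Propagate with G2 forced: G1=0, G2=1 [stuck-at-1], G3=0, G4=0, G5=0, G6=0, G7=0.
So Y = 0. (Without the fault it would be 1.)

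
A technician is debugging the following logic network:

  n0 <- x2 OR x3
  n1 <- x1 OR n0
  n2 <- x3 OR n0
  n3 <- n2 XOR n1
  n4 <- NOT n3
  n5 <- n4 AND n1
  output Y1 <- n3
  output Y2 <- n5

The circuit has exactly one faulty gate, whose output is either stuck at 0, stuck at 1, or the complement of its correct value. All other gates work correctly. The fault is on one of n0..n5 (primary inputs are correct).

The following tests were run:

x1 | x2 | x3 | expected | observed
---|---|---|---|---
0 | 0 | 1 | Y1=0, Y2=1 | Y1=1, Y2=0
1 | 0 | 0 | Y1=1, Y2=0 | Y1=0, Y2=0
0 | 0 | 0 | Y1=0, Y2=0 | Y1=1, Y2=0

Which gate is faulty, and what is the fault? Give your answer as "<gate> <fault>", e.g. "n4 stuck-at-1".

n1 inverted output

Fault-free values for test 1 (x1=0, x2=0, x3=1): n0=1, n1=1, n2=1, n3=0, n4=1, n5=1, giving Y1=0, Y2=1. Observed Y1=1, Y2=0.
Test 1: faults giving observed Y1=1, Y2=0 are {n0 stuck-at-0, n0 inverted output, n1 stuck-at-0, n1 inverted output, n2 stuck-at-0, n2 inverted output, n3 stuck-at-1, n3 inverted output}.
Test 2 (x1=1, x2=0, x3=0): fault-free n0=0, n1=1, n2=0, n3=1, n4=0, n5=0 → Y1=1, Y2=0; observed Y1=0, Y2=0. Eliminates n0 stuck-at-0, n0 inverted output, n2 stuck-at-0, n2 inverted output, n3 stuck-at-1, n3 inverted output.
Test 3 (x1=0, x2=0, x3=0): fault-free n0=0, n1=0, n2=0, n3=0, n4=1, n5=0 → Y1=0, Y2=0; observed Y1=1, Y2=0. Eliminates n1 stuck-at-0.
Only n1 inverted output is consistent with every test.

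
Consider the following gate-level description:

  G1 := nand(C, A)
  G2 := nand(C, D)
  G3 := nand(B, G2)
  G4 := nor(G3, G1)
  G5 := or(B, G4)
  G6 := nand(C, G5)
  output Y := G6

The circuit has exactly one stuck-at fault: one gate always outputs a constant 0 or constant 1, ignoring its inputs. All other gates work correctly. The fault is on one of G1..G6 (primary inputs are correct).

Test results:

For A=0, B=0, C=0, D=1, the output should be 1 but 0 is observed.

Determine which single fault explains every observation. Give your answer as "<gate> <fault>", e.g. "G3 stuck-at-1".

Fault-free values for test 1 (A=0, B=0, C=0, D=1): G1=1, G2=1, G3=1, G4=0, G5=0, G6=1, giving Y=1. Observed 0.
Test 1: faults giving observed 0 are {G6 stuck-at-0}.
Only G6 stuck-at-0 is consistent with every test.

G6 stuck-at-0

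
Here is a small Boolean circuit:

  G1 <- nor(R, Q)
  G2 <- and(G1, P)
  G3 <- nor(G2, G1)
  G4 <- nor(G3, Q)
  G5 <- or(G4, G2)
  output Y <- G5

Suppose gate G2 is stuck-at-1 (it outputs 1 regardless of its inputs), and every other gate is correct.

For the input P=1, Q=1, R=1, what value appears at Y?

1

Propagate with G2 forced: G1=0, G2=1 [stuck-at-1], G3=0, G4=0, G5=1.
So Y = 1. (Without the fault it would be 0.)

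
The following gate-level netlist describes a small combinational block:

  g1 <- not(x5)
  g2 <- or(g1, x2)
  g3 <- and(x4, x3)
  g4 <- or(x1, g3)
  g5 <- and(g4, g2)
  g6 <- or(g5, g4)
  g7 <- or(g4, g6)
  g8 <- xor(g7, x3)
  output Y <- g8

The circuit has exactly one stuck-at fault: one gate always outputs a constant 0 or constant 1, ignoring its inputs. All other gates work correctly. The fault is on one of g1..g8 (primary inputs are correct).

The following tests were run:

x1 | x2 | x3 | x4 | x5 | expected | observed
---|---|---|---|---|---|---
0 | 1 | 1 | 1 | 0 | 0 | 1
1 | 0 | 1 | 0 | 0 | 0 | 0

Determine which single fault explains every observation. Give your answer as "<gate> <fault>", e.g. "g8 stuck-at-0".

g3 stuck-at-0

Fault-free values for test 1 (x1=0, x2=1, x3=1, x4=1, x5=0): g1=1, g2=1, g3=1, g4=1, g5=1, g6=1, g7=1, g8=0, giving Y=0. Observed 1.
Test 1: faults giving observed 1 are {g3 stuck-at-0, g4 stuck-at-0, g7 stuck-at-0, g8 stuck-at-1}.
Test 2 (x1=1, x2=0, x3=1, x4=0, x5=0): fault-free g1=1, g2=1, g3=0, g4=1, g5=1, g6=1, g7=1, g8=0 → 0; observed 0. Eliminates g4 stuck-at-0, g7 stuck-at-0, g8 stuck-at-1.
Only g3 stuck-at-0 is consistent with every test.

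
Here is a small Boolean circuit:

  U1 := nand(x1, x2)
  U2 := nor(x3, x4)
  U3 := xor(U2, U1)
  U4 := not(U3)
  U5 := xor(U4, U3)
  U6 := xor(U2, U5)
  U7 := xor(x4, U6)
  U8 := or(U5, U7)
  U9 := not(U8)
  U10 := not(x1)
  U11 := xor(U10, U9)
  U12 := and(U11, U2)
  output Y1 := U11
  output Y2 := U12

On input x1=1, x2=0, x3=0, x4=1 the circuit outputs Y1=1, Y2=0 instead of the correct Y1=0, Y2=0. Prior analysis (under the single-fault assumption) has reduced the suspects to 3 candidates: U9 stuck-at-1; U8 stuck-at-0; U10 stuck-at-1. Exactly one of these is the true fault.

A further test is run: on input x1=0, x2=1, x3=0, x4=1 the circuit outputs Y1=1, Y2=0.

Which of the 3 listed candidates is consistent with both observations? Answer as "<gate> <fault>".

U10 stuck-at-1

Evaluate each candidate on input x1=0, x2=1, x3=0, x4=1:
  U9 stuck-at-1: U1=1, U2=0, U3=1, U4=0, U5=1, U6=1, U7=0, U8=1, U9=1 [stuck-at-1], U10=1, U11=0, U12=0 → Y1=0, Y2=0 — eliminated
  U8 stuck-at-0: U1=1, U2=0, U3=1, U4=0, U5=1, U6=1, U7=0, U8=0 [stuck-at-0], U9=1, U10=1, U11=0, U12=0 → Y1=0, Y2=0 — eliminated
  U10 stuck-at-1: U1=1, U2=0, U3=1, U4=0, U5=1, U6=1, U7=0, U8=1, U9=0, U10=1 [stuck-at-1], U11=1, U12=0 → Y1=1, Y2=0 — matches
Only U10 stuck-at-1 reproduces the observed Y1=1, Y2=0.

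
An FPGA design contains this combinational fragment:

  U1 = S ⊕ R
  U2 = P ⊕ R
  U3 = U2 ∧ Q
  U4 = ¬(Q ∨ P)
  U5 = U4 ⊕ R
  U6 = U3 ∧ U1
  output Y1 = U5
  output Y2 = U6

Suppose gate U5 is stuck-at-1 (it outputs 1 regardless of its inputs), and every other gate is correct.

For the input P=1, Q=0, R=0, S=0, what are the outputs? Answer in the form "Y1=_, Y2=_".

Y1=1, Y2=0

Propagate with U5 forced: U1=0, U2=1, U3=0, U4=0, U5=1 [stuck-at-1], U6=0.
So the outputs are Y1=1, Y2=0. (Without the fault they would be Y1=0, Y2=0.)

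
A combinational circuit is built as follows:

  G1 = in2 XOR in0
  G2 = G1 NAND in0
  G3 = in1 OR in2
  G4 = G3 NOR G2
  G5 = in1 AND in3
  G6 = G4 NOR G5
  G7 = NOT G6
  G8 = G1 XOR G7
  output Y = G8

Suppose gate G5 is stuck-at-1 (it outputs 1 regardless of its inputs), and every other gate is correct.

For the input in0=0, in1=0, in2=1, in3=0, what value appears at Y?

0

Propagate with G5 forced: G1=1, G2=1, G3=1, G4=0, G5=1 [stuck-at-1], G6=0, G7=1, G8=0.
So Y = 0. (Without the fault it would be 1.)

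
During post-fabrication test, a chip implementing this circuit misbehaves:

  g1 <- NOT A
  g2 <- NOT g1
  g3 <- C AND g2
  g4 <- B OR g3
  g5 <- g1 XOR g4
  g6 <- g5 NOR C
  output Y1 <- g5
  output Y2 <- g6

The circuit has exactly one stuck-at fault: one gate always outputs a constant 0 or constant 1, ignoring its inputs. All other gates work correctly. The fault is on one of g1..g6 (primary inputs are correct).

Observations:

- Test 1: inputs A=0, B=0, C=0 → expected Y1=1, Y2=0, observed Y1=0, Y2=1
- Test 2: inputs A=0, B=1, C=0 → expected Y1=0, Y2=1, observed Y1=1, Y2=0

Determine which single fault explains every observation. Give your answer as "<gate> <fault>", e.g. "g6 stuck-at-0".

g1 stuck-at-0

Fault-free values for test 1 (A=0, B=0, C=0): g1=1, g2=0, g3=0, g4=0, g5=1, g6=0, giving Y1=1, Y2=0. Observed Y1=0, Y2=1.
Test 1: faults giving observed Y1=0, Y2=1 are {g1 stuck-at-0, g3 stuck-at-1, g4 stuck-at-1, g5 stuck-at-0}.
Test 2 (A=0, B=1, C=0): fault-free g1=1, g2=0, g3=0, g4=1, g5=0, g6=1 → Y1=0, Y2=1; observed Y1=1, Y2=0. Eliminates g3 stuck-at-1, g4 stuck-at-1, g5 stuck-at-0.
Only g1 stuck-at-0 is consistent with every test.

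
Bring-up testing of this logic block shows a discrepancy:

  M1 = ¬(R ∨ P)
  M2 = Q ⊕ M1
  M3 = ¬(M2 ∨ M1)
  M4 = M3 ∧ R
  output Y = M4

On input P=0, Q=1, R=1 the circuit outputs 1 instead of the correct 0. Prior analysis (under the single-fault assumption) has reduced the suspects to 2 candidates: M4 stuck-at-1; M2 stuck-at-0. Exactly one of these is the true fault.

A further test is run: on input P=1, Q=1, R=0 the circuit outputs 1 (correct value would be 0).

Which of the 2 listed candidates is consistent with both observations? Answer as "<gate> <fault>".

M4 stuck-at-1

Evaluate each candidate on input P=1, Q=1, R=0:
  M4 stuck-at-1: M1=0, M2=1, M3=0, M4=1 [stuck-at-1] → 1 — matches
  M2 stuck-at-0: M1=0, M2=0 [stuck-at-0], M3=1, M4=0 → 0 — eliminated
Only M4 stuck-at-1 reproduces the observed 1.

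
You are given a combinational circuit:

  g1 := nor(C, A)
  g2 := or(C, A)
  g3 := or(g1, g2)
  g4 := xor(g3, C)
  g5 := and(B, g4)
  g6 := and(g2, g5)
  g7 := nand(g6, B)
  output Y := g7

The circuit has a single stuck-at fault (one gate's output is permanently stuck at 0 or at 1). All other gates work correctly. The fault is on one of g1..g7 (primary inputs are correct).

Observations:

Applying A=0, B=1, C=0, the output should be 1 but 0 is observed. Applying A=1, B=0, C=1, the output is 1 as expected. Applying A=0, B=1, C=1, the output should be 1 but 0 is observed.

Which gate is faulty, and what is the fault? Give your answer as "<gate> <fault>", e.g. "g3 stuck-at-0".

Fault-free values for test 1 (A=0, B=1, C=0): g1=1, g2=0, g3=1, g4=1, g5=1, g6=0, g7=1, giving Y=1. Observed 0.
Test 1: faults giving observed 0 are {g2 stuck-at-1, g6 stuck-at-1, g7 stuck-at-0}.
Test 2 (A=1, B=0, C=1): fault-free g1=0, g2=1, g3=1, g4=0, g5=0, g6=0, g7=1 → 1; observed 1. Eliminates g7 stuck-at-0.
Test 3 (A=0, B=1, C=1): fault-free g1=0, g2=1, g3=1, g4=0, g5=0, g6=0, g7=1 → 1; observed 0. Eliminates g2 stuck-at-1.
Only g6 stuck-at-1 is consistent with every test.

g6 stuck-at-1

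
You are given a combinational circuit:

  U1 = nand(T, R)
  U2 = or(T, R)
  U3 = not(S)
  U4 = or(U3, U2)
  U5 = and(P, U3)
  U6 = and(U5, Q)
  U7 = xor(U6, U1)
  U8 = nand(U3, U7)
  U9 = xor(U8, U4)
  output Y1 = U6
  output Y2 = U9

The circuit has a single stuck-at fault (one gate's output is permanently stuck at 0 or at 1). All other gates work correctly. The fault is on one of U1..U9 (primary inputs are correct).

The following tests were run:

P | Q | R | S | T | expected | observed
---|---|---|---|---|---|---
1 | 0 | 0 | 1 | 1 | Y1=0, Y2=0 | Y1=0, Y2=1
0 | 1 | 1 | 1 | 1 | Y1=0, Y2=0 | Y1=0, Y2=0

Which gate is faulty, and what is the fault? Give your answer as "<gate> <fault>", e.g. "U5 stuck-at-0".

U3 stuck-at-1

Fault-free values for test 1 (P=1, Q=0, R=0, S=1, T=1): U1=1, U2=1, U3=0, U4=1, U5=0, U6=0, U7=1, U8=1, U9=0, giving Y1=0, Y2=0. Observed Y1=0, Y2=1.
Test 1: faults giving observed Y1=0, Y2=1 are {U2 stuck-at-0, U3 stuck-at-1, U4 stuck-at-0, U8 stuck-at-0, U9 stuck-at-1}.
Test 2 (P=0, Q=1, R=1, S=1, T=1): fault-free U1=0, U2=1, U3=0, U4=1, U5=0, U6=0, U7=0, U8=1, U9=0 → Y1=0, Y2=0; observed Y1=0, Y2=0. Eliminates U2 stuck-at-0, U4 stuck-at-0, U8 stuck-at-0, U9 stuck-at-1.
Only U3 stuck-at-1 is consistent with every test.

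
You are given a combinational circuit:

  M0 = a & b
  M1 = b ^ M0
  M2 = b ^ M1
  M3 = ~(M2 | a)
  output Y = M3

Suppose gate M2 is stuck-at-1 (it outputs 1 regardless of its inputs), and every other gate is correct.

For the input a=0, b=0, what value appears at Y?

0

Propagate with M2 forced: M0=0, M1=0, M2=1 [stuck-at-1], M3=0.
So Y = 0. (Without the fault it would be 1.)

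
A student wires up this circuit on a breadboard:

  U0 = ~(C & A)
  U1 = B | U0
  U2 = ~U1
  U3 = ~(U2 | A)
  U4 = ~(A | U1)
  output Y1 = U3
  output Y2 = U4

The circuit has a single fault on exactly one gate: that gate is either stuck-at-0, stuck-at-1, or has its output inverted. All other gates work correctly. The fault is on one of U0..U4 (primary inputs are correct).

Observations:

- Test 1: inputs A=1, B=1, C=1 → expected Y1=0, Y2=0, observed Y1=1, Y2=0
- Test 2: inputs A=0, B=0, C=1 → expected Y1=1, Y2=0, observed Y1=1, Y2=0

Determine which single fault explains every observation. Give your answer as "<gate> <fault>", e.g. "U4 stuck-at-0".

U3 stuck-at-1

Fault-free values for test 1 (A=1, B=1, C=1): U0=0, U1=1, U2=0, U3=0, U4=0, giving Y1=0, Y2=0. Observed Y1=1, Y2=0.
Test 1: faults giving observed Y1=1, Y2=0 are {U3 stuck-at-1, U3 inverted output}.
Test 2 (A=0, B=0, C=1): fault-free U0=1, U1=1, U2=0, U3=1, U4=0 → Y1=1, Y2=0; observed Y1=1, Y2=0. Eliminates U3 inverted output.
Only U3 stuck-at-1 is consistent with every test.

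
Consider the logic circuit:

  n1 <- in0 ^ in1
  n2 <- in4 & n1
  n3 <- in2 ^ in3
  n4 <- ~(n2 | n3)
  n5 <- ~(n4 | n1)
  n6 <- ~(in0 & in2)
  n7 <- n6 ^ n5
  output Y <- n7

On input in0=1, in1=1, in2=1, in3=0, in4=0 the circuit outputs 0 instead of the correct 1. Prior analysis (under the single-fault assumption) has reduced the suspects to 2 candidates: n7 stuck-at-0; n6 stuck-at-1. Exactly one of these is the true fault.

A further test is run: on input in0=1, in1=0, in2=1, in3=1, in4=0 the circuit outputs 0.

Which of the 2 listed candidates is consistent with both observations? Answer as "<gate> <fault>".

n7 stuck-at-0

Evaluate each candidate on input in0=1, in1=0, in2=1, in3=1, in4=0:
  n7 stuck-at-0: n1=1, n2=0, n3=0, n4=1, n5=0, n6=0, n7=0 [stuck-at-0] → 0 — matches
  n6 stuck-at-1: n1=1, n2=0, n3=0, n4=1, n5=0, n6=1 [stuck-at-1], n7=1 → 1 — eliminated
Only n7 stuck-at-0 reproduces the observed 0.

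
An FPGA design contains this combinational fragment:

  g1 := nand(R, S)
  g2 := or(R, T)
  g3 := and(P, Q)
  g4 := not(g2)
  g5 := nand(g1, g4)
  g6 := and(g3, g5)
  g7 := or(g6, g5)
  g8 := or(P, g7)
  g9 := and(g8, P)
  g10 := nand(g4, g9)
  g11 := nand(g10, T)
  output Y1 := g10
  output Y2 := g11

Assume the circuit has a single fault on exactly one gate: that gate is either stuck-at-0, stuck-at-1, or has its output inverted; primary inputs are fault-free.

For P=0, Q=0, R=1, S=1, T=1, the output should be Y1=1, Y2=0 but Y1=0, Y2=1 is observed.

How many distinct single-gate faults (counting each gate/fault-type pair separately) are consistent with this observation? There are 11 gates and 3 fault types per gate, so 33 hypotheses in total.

2

Fault-free: g1=0, g2=1, g3=0, g4=0, g5=1, g6=0, g7=1, g8=1, g9=0, g10=1, g11=0 → Y1=1, Y2=0. Observed Y1=0, Y2=1.
  g1: none of the 3 fault types match ✗
  g2: none of the 3 fault types match ✗
  g3: none of the 3 fault types match ✗
  g4: none of the 3 fault types match ✗
  g5: none of the 3 fault types match ✗
  g6: none of the 3 fault types match ✗
  g7: none of the 3 fault types match ✗
  g8: none of the 3 fault types match ✗
  g9: none of the 3 fault types match ✗
  g10: stuck-at-0, inverted output ✓; others ✗
  g11: none of the 3 fault types match ✗
Consistent faults: {g10 stuck-at-0, g10 inverted output} — 2 in all.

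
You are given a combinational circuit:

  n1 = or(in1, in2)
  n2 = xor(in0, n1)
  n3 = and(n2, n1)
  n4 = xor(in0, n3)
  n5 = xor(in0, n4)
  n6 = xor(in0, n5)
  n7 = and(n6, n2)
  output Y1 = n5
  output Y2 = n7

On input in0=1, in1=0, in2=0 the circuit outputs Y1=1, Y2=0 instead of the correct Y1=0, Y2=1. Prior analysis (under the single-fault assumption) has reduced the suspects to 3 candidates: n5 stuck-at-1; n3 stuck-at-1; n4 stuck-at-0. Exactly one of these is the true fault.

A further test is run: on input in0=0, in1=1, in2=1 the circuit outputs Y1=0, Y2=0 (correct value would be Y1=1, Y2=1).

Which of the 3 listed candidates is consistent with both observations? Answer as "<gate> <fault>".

Evaluate each candidate on input in0=0, in1=1, in2=1:
  n5 stuck-at-1: n1=1, n2=1, n3=1, n4=1, n5=1 [stuck-at-1], n6=1, n7=1 → Y1=1, Y2=1 — eliminated
  n3 stuck-at-1: n1=1, n2=1, n3=1 [stuck-at-1], n4=1, n5=1, n6=1, n7=1 → Y1=1, Y2=1 — eliminated
  n4 stuck-at-0: n1=1, n2=1, n3=1, n4=0 [stuck-at-0], n5=0, n6=0, n7=0 → Y1=0, Y2=0 — matches
Only n4 stuck-at-0 reproduces the observed Y1=0, Y2=0.

n4 stuck-at-0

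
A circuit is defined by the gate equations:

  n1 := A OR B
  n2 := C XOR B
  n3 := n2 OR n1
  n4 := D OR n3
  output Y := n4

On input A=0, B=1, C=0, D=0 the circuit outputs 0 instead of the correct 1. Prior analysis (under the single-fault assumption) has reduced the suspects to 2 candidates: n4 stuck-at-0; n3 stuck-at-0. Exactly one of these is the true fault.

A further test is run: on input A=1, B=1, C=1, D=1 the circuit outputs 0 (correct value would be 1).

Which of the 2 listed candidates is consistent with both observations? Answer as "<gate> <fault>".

Evaluate each candidate on input A=1, B=1, C=1, D=1:
  n4 stuck-at-0: n1=1, n2=0, n3=1, n4=0 [stuck-at-0] → 0 — matches
  n3 stuck-at-0: n1=1, n2=0, n3=0 [stuck-at-0], n4=1 → 1 — eliminated
Only n4 stuck-at-0 reproduces the observed 0.

n4 stuck-at-0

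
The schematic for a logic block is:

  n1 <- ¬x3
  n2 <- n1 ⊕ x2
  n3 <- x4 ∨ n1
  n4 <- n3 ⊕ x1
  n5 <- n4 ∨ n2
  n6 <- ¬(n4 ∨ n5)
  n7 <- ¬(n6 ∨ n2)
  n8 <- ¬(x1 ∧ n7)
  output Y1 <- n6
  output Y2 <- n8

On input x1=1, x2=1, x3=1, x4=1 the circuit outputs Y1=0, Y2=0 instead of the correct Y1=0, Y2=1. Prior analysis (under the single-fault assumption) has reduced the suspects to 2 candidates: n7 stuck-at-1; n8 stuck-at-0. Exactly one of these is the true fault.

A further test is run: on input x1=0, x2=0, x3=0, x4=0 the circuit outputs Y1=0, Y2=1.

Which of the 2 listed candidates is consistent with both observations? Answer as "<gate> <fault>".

Evaluate each candidate on input x1=0, x2=0, x3=0, x4=0:
  n7 stuck-at-1: n1=1, n2=1, n3=1, n4=1, n5=1, n6=0, n7=1 [stuck-at-1], n8=1 → Y1=0, Y2=1 — matches
  n8 stuck-at-0: n1=1, n2=1, n3=1, n4=1, n5=1, n6=0, n7=0, n8=0 [stuck-at-0] → Y1=0, Y2=0 — eliminated
Only n7 stuck-at-1 reproduces the observed Y1=0, Y2=1.

n7 stuck-at-1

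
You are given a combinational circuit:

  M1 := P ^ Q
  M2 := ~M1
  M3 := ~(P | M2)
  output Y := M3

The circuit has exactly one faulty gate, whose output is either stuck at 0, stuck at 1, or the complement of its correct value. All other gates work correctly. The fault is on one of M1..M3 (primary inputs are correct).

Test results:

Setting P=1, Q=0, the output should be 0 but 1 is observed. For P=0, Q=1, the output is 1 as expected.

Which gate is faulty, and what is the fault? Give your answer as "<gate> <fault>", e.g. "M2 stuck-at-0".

Fault-free values for test 1 (P=1, Q=0): M1=1, M2=0, M3=0, giving Y=0. Observed 1.
Test 1: faults giving observed 1 are {M3 stuck-at-1, M3 inverted output}.
Test 2 (P=0, Q=1): fault-free M1=1, M2=0, M3=1 → 1; observed 1. Eliminates M3 inverted output.
Only M3 stuck-at-1 is consistent with every test.

M3 stuck-at-1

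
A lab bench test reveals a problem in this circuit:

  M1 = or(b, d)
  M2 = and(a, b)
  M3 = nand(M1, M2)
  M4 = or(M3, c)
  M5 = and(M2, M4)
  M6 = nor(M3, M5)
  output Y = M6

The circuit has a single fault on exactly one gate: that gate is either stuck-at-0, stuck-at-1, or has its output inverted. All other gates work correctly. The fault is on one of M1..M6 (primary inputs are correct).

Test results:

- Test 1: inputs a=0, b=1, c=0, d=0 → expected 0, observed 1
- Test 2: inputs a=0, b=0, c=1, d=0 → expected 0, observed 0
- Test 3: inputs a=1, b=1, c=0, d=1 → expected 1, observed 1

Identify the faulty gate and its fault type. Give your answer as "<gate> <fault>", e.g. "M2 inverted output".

Fault-free values for test 1 (a=0, b=1, c=0, d=0): M1=1, M2=0, M3=1, M4=1, M5=0, M6=0, giving Y=0. Observed 1.
Test 1: faults giving observed 1 are {M2 stuck-at-1, M2 inverted output, M3 stuck-at-0, M3 inverted output, M6 stuck-at-1, M6 inverted output}.
Test 2 (a=0, b=0, c=1, d=0): fault-free M1=0, M2=0, M3=1, M4=1, M5=0, M6=0 → 0; observed 0. Eliminates M3 stuck-at-0, M3 inverted output, M6 stuck-at-1, M6 inverted output.
Test 3 (a=1, b=1, c=0, d=1): fault-free M1=1, M2=1, M3=0, M4=0, M5=0, M6=1 → 1; observed 1. Eliminates M2 inverted output.
Only M2 stuck-at-1 is consistent with every test.

M2 stuck-at-1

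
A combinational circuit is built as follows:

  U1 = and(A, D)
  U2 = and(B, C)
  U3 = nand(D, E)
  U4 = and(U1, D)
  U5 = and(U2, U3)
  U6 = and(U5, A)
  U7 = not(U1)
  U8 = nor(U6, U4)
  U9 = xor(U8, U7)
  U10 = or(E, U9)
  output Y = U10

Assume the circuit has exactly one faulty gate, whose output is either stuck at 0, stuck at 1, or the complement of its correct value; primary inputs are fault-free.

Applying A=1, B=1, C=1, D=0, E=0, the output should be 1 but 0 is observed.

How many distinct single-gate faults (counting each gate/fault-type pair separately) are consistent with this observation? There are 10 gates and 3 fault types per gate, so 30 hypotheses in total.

Fault-free: U1=0, U2=1, U3=1, U4=0, U5=1, U6=1, U7=1, U8=0, U9=1, U10=1 → 1. Observed 0.
  U1: stuck-at-1, inverted output ✓; others ✗
  U2: stuck-at-0, inverted output ✓; others ✗
  U3: stuck-at-0, inverted output ✓; others ✗
  U4: none of the 3 fault types match ✗
  U5: stuck-at-0, inverted output ✓; others ✗
  U6: stuck-at-0, inverted output ✓; others ✗
  U7: stuck-at-0, inverted output ✓; others ✗
  U8: stuck-at-1, inverted output ✓; others ✗
  U9: stuck-at-0, inverted output ✓; others ✗
  U10: stuck-at-0, inverted output ✓; others ✗
Consistent faults: {U1 stuck-at-1, U1 inverted output, U2 stuck-at-0, U2 inverted output, U3 stuck-at-0, U3 inverted output, U5 stuck-at-0, U5 inverted output, U6 stuck-at-0, U6 inverted output, U7 stuck-at-0, U7 inverted output, U8 stuck-at-1, U8 inverted output, U9 stuck-at-0, U9 inverted output, U10 stuck-at-0, U10 inverted output} — 18 in all.

18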